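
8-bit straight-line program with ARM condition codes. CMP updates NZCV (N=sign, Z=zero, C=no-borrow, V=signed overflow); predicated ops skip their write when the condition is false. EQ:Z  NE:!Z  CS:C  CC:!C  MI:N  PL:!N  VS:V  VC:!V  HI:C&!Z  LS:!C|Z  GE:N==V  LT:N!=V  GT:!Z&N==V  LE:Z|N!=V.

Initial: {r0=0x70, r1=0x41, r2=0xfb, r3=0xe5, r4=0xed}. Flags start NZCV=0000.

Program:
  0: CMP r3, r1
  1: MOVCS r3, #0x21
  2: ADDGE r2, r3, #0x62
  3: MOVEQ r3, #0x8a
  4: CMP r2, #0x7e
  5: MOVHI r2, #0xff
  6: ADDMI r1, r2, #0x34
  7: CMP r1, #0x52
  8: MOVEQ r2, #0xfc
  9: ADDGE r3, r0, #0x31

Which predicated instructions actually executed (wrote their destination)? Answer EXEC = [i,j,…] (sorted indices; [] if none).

[0] flags=1010 → (cmp)
[1] flags=1010 CS?T → r3=0x21
[2] flags=1010 GE?F → skip
[3] flags=1010 EQ?F → skip
[4] flags=0011 → (cmp)
[5] flags=0011 HI?T → r2=0xff
[6] flags=0011 MI?F → skip
[7] flags=1000 → (cmp)
[8] flags=1000 EQ?F → skip
[9] flags=1000 GE?F → skip

EXEC = [1,5]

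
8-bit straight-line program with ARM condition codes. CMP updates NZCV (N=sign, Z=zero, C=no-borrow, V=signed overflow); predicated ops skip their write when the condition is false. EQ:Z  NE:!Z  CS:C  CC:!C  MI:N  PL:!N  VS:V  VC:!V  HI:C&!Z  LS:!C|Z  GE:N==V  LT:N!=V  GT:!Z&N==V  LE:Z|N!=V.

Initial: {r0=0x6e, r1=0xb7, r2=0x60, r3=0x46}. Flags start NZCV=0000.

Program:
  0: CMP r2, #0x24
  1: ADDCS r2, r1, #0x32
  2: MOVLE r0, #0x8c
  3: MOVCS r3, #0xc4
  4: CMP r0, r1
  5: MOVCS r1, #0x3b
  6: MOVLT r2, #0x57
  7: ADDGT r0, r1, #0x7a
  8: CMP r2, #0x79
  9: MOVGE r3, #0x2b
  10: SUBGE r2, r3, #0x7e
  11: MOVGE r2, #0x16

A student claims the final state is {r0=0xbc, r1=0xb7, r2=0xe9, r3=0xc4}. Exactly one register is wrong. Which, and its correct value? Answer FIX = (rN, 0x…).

FIX = (r0, 0x31)

0: ✓ CMP  NZCV=0010
1: ✓ ADDCS  r2←0xe9
2: · MOVLE
3: ✓ MOVCS  r3←0xc4
4: ✓ CMP  NZCV=1001
5: · MOVCS
6: · MOVLT
7: ✓ ADDGT  r0←0x31
8: ✓ CMP  NZCV=0011
9: · MOVGE
10: · SUBGE
11: · MOVGE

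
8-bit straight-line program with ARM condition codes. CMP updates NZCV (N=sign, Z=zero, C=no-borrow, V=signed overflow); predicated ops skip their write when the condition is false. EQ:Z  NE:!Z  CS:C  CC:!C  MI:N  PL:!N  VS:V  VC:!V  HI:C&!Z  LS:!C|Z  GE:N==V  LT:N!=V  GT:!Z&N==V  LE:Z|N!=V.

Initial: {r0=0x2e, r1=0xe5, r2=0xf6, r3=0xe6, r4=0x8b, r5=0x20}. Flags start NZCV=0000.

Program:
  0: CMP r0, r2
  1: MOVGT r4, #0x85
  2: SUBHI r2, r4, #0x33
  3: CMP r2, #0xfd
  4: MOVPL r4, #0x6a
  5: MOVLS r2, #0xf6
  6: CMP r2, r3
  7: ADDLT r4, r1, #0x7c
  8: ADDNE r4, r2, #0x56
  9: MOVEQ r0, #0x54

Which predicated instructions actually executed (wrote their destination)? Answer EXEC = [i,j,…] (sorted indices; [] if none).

0: ✓ CMP  NZCV=0000
1: ✓ MOVGT  r4←0x85
2: · SUBHI
3: ✓ CMP  NZCV=1000
4: · MOVPL
5: ✓ MOVLS  r2←0xf6
6: ✓ CMP  NZCV=0010
7: · ADDLT
8: ✓ ADDNE  r4←0x4c
9: · MOVEQ

EXEC = [1,5,8]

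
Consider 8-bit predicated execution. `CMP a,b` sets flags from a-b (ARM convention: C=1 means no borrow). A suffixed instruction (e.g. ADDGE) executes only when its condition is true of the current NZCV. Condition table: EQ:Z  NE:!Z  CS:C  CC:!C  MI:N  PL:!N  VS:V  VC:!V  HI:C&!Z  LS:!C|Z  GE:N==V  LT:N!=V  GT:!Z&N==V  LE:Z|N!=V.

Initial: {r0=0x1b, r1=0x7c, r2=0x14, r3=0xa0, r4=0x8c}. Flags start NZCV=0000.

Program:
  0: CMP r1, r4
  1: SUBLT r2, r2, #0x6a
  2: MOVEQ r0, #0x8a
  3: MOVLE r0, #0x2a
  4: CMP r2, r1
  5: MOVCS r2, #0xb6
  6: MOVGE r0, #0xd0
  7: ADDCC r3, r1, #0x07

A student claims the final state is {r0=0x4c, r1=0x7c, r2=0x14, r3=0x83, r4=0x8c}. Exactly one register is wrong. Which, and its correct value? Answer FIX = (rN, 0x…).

[0] flags=1001 → (cmp)
[1] flags=1001 LT?F → skip
[2] flags=1001 EQ?F → skip
[3] flags=1001 LE?F → skip
[4] flags=1000 → (cmp)
[5] flags=1000 CS?F → skip
[6] flags=1000 GE?F → skip
[7] flags=1000 CC?T → r3=0x83

FIX = (r0, 0x1b)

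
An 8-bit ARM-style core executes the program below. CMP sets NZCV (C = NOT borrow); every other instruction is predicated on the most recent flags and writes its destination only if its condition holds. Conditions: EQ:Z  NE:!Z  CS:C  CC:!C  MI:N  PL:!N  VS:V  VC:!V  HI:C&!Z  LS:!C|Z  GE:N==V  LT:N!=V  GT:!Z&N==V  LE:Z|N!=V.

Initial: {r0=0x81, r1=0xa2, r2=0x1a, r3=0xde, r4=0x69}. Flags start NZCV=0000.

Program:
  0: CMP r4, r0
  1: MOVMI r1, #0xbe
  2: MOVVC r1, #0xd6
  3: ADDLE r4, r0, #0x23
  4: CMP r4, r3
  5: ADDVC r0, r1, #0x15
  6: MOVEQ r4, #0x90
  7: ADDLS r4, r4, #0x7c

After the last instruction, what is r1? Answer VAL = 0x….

VAL = 0xbe

0: ✓ CMP  NZCV=1001
1: ✓ MOVMI  r1←0xbe
2: · MOVVC
3: · ADDLE
4: ✓ CMP  NZCV=1001
5: · ADDVC
6: · MOVEQ
7: ✓ ADDLS  r4←0xe5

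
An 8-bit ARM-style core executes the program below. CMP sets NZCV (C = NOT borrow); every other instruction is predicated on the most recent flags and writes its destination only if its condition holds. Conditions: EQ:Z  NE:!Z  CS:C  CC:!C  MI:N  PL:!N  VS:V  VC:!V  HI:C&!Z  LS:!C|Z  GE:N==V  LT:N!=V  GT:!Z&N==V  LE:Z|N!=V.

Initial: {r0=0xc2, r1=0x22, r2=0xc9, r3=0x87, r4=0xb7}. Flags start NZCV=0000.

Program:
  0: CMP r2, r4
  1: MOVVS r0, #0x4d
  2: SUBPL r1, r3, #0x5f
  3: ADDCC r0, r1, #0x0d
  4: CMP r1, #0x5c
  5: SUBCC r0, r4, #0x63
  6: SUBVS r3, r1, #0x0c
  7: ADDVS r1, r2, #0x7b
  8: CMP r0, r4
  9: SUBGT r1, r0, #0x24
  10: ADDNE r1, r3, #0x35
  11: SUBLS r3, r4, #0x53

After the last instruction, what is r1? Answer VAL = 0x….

0: ✓ CMP  NZCV=0010
1: · MOVVS
2: ✓ SUBPL  r1←0x28
3: · ADDCC
4: ✓ CMP  NZCV=1000
5: ✓ SUBCC  r0←0x54
6: · SUBVS
7: · ADDVS
8: ✓ CMP  NZCV=1001
9: ✓ SUBGT  r1←0x30
10: ✓ ADDNE  r1←0xbc
11: ✓ SUBLS  r3←0x64

VAL = 0xbc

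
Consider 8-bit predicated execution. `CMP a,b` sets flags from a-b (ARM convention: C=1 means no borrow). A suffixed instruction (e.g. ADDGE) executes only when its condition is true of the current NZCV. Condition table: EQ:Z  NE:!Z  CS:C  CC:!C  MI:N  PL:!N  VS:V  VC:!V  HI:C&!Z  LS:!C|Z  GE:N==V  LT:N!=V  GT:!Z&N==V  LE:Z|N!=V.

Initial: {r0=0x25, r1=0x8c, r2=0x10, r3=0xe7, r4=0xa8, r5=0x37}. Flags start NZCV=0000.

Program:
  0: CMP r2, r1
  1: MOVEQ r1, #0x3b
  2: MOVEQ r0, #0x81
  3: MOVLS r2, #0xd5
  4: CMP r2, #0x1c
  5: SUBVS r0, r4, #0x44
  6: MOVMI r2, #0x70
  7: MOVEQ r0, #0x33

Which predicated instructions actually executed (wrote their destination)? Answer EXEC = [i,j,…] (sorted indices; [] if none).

0: ✓ CMP  NZCV=1001
1: · MOVEQ
2: · MOVEQ
3: ✓ MOVLS  r2←0xd5
4: ✓ CMP  NZCV=1010
5: · SUBVS
6: ✓ MOVMI  r2←0x70
7: · MOVEQ

EXEC = [3,6]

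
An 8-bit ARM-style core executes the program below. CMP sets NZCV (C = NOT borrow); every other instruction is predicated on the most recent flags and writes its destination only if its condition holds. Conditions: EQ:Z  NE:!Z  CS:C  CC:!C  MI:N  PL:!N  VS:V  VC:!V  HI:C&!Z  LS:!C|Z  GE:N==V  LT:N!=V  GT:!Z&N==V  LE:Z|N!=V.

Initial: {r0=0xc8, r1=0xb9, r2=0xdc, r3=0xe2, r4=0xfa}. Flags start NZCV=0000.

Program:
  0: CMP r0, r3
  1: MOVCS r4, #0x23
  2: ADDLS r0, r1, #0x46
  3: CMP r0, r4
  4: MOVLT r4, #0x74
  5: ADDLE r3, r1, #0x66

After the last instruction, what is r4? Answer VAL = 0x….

0: ✓ CMP  NZCV=1000
1: · MOVCS
2: ✓ ADDLS  r0←0xff
3: ✓ CMP  NZCV=0010
4: · MOVLT
5: · ADDLE

VAL = 0xfa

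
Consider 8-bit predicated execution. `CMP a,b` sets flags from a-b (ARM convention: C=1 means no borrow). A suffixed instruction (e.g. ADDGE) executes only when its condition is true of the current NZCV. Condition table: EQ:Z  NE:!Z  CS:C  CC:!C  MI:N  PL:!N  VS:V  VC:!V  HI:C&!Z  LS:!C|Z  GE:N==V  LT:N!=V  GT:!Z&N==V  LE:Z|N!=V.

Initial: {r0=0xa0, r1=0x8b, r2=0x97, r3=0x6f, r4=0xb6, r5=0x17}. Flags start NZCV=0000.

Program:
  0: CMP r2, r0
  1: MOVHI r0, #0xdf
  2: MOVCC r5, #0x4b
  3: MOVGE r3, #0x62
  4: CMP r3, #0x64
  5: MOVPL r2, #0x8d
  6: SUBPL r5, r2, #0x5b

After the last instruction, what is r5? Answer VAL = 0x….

VAL = 0x32

0: ✓ CMP  NZCV=1000
1: · MOVHI
2: ✓ MOVCC  r5←0x4b
3: · MOVGE
4: ✓ CMP  NZCV=0010
5: ✓ MOVPL  r2←0x8d
6: ✓ SUBPL  r5←0x32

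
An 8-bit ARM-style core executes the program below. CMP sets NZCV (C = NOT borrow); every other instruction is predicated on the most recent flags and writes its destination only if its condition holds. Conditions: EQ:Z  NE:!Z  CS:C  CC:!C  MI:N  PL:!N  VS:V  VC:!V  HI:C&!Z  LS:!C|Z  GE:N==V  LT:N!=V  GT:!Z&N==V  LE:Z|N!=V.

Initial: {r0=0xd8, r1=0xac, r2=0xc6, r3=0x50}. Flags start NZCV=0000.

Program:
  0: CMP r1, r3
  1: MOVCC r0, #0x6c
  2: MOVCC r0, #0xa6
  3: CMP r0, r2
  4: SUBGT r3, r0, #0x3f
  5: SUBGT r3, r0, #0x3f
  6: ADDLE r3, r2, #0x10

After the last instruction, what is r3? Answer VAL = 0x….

VAL = 0x99

[0] flags=0011 → (cmp)
[1] flags=0011 CC?F → skip
[2] flags=0011 CC?F → skip
[3] flags=0010 → (cmp)
[4] flags=0010 GT?T → r3=0x99
[5] flags=0010 GT?T → r3=0x99
[6] flags=0010 LE?F → skip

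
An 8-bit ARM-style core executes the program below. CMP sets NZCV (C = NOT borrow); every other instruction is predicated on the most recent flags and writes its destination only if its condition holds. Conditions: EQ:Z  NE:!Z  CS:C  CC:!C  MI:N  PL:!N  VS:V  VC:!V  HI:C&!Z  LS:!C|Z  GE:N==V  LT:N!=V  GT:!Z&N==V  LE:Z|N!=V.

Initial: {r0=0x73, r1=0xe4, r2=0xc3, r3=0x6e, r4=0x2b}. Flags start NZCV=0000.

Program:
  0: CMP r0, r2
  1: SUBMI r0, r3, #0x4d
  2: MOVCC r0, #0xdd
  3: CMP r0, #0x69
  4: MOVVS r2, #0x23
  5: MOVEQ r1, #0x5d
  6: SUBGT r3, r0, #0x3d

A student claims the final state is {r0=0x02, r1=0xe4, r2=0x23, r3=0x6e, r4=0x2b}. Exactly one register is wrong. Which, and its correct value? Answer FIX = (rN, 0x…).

0: ✓ CMP  NZCV=1001
1: ✓ SUBMI  r0←0x21
2: ✓ MOVCC  r0←0xdd
3: ✓ CMP  NZCV=0011
4: ✓ MOVVS  r2←0x23
5: · MOVEQ
6: · SUBGT

FIX = (r0, 0xdd)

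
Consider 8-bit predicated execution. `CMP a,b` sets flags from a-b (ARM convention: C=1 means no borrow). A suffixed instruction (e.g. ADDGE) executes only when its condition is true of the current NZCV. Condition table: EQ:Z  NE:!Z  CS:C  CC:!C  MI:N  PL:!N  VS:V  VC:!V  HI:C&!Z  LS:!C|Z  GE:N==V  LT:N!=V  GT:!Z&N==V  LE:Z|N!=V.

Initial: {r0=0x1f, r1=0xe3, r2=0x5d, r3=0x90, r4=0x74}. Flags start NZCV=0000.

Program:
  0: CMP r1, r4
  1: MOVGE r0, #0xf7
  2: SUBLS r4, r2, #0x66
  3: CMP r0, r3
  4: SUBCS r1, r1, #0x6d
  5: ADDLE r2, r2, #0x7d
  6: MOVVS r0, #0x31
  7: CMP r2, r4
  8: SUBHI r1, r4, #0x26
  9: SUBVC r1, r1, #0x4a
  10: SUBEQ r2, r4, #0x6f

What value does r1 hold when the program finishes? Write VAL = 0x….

VAL = 0x99

0: ✓ CMP  NZCV=0011
1: · MOVGE
2: · SUBLS
3: ✓ CMP  NZCV=1001
4: · SUBCS
5: · ADDLE
6: ✓ MOVVS  r0←0x31
7: ✓ CMP  NZCV=1000
8: · SUBHI
9: ✓ SUBVC  r1←0x99
10: · SUBEQ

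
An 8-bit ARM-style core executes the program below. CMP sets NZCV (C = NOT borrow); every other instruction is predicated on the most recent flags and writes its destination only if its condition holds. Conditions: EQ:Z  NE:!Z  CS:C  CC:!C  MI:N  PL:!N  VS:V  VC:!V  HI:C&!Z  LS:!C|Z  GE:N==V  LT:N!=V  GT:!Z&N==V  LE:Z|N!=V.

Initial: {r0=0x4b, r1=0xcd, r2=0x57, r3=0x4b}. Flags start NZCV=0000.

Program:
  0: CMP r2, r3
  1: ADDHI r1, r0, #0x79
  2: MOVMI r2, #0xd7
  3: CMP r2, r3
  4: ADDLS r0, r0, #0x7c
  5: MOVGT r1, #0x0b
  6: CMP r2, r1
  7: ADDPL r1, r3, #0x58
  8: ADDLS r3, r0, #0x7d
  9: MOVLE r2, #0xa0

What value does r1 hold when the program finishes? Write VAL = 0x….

[0] flags=0010 → (cmp)
[1] flags=0010 HI?T → r1=0xc4
[2] flags=0010 MI?F → skip
[3] flags=0010 → (cmp)
[4] flags=0010 LS?F → skip
[5] flags=0010 GT?T → r1=0x0b
[6] flags=0010 → (cmp)
[7] flags=0010 PL?T → r1=0xa3
[8] flags=0010 LS?F → skip
[9] flags=0010 LE?F → skip

VAL = 0xa3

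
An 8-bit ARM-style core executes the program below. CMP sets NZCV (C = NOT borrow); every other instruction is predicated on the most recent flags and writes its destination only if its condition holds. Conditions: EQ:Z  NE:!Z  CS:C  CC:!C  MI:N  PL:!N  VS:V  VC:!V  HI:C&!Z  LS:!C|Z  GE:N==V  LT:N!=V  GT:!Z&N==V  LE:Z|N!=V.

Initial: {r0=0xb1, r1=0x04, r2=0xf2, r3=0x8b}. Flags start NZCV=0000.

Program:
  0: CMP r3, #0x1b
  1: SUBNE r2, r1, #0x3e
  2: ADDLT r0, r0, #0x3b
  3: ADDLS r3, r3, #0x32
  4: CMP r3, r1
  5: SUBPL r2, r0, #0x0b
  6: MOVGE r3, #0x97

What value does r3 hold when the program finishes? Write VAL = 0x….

VAL = 0x8b

0: ✓ CMP  NZCV=0011
1: ✓ SUBNE  r2←0xc6
2: ✓ ADDLT  r0←0xec
3: · ADDLS
4: ✓ CMP  NZCV=1010
5: · SUBPL
6: · MOVGE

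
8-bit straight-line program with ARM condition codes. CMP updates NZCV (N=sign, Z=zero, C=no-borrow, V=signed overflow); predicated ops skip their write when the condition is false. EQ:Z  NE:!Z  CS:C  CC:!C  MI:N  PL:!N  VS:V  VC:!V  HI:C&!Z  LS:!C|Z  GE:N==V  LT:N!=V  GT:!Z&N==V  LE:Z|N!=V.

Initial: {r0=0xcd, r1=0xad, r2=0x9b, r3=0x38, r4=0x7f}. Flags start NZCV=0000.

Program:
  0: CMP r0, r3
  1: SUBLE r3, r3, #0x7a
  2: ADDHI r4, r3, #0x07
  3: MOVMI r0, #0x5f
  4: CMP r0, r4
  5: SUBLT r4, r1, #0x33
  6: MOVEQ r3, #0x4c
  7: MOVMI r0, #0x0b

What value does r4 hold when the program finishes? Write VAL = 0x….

VAL = 0xc5

0: ✓ CMP  NZCV=1010
1: ✓ SUBLE  r3←0xbe
2: ✓ ADDHI  r4←0xc5
3: ✓ MOVMI  r0←0x5f
4: ✓ CMP  NZCV=1001
5: · SUBLT
6: · MOVEQ
7: ✓ MOVMI  r0←0x0b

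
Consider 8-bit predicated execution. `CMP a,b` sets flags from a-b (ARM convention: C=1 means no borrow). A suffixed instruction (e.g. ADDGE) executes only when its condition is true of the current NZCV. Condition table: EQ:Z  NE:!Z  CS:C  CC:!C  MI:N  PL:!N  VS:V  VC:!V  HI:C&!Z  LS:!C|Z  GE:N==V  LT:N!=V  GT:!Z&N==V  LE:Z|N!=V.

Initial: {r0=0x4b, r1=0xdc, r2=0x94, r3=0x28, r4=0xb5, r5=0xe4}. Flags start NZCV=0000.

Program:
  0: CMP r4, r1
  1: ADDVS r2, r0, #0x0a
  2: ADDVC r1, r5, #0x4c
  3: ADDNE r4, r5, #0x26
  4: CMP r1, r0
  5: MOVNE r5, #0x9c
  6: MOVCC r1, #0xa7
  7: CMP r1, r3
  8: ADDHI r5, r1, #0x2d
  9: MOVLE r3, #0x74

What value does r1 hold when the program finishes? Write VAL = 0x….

VAL = 0xa7

0: ✓ CMP  NZCV=1000
1: · ADDVS
2: ✓ ADDVC  r1←0x30
3: ✓ ADDNE  r4←0x0a
4: ✓ CMP  NZCV=1000
5: ✓ MOVNE  r5←0x9c
6: ✓ MOVCC  r1←0xa7
7: ✓ CMP  NZCV=0011
8: ✓ ADDHI  r5←0xd4
9: ✓ MOVLE  r3←0x74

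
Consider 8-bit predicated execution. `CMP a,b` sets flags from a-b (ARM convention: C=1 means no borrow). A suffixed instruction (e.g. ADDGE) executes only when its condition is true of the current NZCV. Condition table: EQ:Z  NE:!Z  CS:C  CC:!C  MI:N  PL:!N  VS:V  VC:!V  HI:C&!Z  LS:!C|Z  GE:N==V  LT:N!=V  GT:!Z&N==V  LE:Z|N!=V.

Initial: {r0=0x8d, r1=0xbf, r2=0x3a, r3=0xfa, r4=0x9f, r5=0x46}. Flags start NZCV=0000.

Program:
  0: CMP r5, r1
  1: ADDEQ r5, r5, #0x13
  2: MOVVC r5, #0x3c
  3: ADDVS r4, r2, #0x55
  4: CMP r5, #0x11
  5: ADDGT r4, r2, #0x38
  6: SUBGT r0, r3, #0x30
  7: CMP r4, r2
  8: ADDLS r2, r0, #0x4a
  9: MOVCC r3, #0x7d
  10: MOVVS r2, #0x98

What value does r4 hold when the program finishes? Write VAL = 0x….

[0] flags=1001 → (cmp)
[1] flags=1001 EQ?F → skip
[2] flags=1001 VC?F → skip
[3] flags=1001 VS?T → r4=0x8f
[4] flags=0010 → (cmp)
[5] flags=0010 GT?T → r4=0x72
[6] flags=0010 GT?T → r0=0xca
[7] flags=0010 → (cmp)
[8] flags=0010 LS?F → skip
[9] flags=0010 CC?F → skip
[10] flags=0010 VS?F → skip

VAL = 0x72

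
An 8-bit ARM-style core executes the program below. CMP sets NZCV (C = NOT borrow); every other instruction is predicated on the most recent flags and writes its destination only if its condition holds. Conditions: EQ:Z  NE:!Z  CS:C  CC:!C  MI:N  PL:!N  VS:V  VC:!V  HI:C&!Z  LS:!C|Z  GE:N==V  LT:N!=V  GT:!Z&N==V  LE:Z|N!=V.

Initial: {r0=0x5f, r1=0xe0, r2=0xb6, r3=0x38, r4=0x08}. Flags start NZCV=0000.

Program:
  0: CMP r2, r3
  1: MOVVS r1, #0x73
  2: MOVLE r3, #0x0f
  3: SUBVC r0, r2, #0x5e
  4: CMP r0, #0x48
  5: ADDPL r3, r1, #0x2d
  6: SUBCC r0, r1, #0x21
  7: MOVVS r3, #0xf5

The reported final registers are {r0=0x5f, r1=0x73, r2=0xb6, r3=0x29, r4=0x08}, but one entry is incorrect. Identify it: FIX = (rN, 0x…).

[0] flags=0011 → (cmp)
[1] flags=0011 VS?T → r1=0x73
[2] flags=0011 LE?T → r3=0x0f
[3] flags=0011 VC?F → skip
[4] flags=0010 → (cmp)
[5] flags=0010 PL?T → r3=0xa0
[6] flags=0010 CC?F → skip
[7] flags=0010 VS?F → skip

FIX = (r3, 0xa0)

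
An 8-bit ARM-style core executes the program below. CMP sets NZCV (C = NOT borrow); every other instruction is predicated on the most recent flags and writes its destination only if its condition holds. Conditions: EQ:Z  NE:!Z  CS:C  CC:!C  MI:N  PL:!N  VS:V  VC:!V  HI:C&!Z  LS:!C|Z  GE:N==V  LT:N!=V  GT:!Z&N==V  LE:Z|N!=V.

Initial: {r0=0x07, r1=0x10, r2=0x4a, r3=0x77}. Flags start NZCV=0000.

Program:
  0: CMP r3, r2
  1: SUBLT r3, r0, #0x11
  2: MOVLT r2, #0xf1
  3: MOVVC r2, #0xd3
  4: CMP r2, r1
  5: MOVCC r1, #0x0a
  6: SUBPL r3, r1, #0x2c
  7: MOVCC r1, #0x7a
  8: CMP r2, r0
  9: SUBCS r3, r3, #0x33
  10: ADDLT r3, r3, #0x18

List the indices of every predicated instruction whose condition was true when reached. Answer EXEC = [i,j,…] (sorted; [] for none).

[0] flags=0010 → (cmp)
[1] flags=0010 LT?F → skip
[2] flags=0010 LT?F → skip
[3] flags=0010 VC?T → r2=0xd3
[4] flags=1010 → (cmp)
[5] flags=1010 CC?F → skip
[6] flags=1010 PL?F → skip
[7] flags=1010 CC?F → skip
[8] flags=1010 → (cmp)
[9] flags=1010 CS?T → r3=0x44
[10] flags=1010 LT?T → r3=0x5c

EXEC = [3,9,10]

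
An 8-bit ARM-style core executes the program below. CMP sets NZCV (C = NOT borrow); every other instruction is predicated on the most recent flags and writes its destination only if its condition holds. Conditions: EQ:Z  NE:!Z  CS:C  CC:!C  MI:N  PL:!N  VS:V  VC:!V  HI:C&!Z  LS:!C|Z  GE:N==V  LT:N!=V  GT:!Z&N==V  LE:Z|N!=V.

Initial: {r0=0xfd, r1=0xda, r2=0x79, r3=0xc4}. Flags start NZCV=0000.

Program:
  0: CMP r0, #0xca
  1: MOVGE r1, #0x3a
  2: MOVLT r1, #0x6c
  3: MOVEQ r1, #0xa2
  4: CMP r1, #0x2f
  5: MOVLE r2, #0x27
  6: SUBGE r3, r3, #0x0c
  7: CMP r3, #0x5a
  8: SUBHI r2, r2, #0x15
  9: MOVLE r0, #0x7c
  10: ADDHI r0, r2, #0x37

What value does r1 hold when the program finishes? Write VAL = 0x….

VAL = 0x3a

[0] flags=0010 → (cmp)
[1] flags=0010 GE?T → r1=0x3a
[2] flags=0010 LT?F → skip
[3] flags=0010 EQ?F → skip
[4] flags=0010 → (cmp)
[5] flags=0010 LE?F → skip
[6] flags=0010 GE?T → r3=0xb8
[7] flags=0011 → (cmp)
[8] flags=0011 HI?T → r2=0x64
[9] flags=0011 LE?T → r0=0x7c
[10] flags=0011 HI?T → r0=0x9b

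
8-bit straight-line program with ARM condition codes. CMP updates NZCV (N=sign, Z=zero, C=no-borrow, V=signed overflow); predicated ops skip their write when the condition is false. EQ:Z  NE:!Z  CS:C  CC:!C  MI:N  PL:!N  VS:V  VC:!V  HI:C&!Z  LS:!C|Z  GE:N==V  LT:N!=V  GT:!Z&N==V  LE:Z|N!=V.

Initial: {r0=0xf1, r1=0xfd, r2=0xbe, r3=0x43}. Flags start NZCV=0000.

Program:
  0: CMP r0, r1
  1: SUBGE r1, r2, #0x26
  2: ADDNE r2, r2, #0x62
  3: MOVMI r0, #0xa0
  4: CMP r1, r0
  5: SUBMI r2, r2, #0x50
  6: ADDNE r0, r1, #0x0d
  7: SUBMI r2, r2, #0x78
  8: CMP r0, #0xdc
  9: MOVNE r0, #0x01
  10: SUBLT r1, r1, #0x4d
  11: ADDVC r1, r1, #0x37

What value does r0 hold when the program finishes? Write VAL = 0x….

[0] flags=1000 → (cmp)
[1] flags=1000 GE?F → skip
[2] flags=1000 NE?T → r2=0x20
[3] flags=1000 MI?T → r0=0xa0
[4] flags=0010 → (cmp)
[5] flags=0010 MI?F → skip
[6] flags=0010 NE?T → r0=0x0a
[7] flags=0010 MI?F → skip
[8] flags=0000 → (cmp)
[9] flags=0000 NE?T → r0=0x01
[10] flags=0000 LT?F → skip
[11] flags=0000 VC?T → r1=0x34

VAL = 0x01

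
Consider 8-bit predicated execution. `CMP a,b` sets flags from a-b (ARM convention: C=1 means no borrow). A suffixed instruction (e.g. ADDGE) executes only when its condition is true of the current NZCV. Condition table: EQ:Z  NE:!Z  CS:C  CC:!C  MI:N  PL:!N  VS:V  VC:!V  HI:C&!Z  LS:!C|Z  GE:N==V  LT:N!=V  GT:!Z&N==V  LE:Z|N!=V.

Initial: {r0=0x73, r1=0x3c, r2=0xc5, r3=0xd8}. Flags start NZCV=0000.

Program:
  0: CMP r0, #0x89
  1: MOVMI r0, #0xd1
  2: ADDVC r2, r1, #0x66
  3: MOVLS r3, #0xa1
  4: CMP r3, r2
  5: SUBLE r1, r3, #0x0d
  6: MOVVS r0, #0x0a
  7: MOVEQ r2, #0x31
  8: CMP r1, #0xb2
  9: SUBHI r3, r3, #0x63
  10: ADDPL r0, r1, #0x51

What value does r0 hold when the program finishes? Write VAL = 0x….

0: ✓ CMP  NZCV=1001
1: ✓ MOVMI  r0←0xd1
2: · ADDVC
3: ✓ MOVLS  r3←0xa1
4: ✓ CMP  NZCV=1000
5: ✓ SUBLE  r1←0x94
6: · MOVVS
7: · MOVEQ
8: ✓ CMP  NZCV=1000
9: · SUBHI
10: · ADDPL

VAL = 0xd1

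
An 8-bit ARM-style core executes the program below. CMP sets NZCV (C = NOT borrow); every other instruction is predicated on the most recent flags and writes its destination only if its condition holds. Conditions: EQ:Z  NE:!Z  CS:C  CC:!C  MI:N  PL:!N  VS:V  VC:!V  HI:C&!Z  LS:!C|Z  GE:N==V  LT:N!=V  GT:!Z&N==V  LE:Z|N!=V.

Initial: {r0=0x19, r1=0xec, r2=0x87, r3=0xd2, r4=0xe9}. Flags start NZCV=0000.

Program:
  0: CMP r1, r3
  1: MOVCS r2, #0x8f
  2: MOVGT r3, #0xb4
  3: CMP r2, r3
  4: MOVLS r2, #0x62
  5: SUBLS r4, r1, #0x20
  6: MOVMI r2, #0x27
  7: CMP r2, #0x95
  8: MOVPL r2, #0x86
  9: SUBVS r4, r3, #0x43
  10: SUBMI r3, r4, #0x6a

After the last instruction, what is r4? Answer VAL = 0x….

[0] flags=0010 → (cmp)
[1] flags=0010 CS?T → r2=0x8f
[2] flags=0010 GT?T → r3=0xb4
[3] flags=1000 → (cmp)
[4] flags=1000 LS?T → r2=0x62
[5] flags=1000 LS?T → r4=0xcc
[6] flags=1000 MI?T → r2=0x27
[7] flags=1001 → (cmp)
[8] flags=1001 PL?F → skip
[9] flags=1001 VS?T → r4=0x71
[10] flags=1001 MI?T → r3=0x07

VAL = 0x71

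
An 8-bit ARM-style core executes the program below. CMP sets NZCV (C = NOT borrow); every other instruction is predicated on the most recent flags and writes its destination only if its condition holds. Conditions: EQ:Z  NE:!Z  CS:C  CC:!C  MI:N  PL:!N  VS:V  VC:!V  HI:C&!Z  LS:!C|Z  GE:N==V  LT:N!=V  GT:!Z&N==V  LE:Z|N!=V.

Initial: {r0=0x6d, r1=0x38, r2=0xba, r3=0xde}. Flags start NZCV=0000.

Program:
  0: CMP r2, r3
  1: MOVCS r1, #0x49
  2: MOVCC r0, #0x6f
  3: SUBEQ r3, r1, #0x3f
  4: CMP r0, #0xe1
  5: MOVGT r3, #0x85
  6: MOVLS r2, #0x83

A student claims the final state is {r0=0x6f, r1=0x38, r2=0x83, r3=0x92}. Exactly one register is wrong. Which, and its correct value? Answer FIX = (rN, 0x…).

FIX = (r3, 0x85)

[0] flags=1000 → (cmp)
[1] flags=1000 CS?F → skip
[2] flags=1000 CC?T → r0=0x6f
[3] flags=1000 EQ?F → skip
[4] flags=1001 → (cmp)
[5] flags=1001 GT?T → r3=0x85
[6] flags=1001 LS?T → r2=0x83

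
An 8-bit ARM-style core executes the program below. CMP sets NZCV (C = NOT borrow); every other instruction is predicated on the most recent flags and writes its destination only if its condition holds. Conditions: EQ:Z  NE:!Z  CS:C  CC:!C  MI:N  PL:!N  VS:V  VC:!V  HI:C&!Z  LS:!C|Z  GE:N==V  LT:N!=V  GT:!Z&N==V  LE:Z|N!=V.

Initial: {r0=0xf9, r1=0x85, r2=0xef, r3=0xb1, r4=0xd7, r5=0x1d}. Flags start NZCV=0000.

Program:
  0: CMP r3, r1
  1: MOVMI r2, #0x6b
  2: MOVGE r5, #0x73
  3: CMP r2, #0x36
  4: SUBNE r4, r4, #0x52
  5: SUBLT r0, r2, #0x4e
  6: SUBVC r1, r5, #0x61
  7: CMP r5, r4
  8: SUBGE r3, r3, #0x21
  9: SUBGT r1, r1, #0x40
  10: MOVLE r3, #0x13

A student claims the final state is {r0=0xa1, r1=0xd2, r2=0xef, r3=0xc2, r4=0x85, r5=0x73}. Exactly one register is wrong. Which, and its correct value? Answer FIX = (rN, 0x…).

FIX = (r3, 0x90)

[0] flags=0010 → (cmp)
[1] flags=0010 MI?F → skip
[2] flags=0010 GE?T → r5=0x73
[3] flags=1010 → (cmp)
[4] flags=1010 NE?T → r4=0x85
[5] flags=1010 LT?T → r0=0xa1
[6] flags=1010 VC?T → r1=0x12
[7] flags=1001 → (cmp)
[8] flags=1001 GE?T → r3=0x90
[9] flags=1001 GT?T → r1=0xd2
[10] flags=1001 LE?F → skip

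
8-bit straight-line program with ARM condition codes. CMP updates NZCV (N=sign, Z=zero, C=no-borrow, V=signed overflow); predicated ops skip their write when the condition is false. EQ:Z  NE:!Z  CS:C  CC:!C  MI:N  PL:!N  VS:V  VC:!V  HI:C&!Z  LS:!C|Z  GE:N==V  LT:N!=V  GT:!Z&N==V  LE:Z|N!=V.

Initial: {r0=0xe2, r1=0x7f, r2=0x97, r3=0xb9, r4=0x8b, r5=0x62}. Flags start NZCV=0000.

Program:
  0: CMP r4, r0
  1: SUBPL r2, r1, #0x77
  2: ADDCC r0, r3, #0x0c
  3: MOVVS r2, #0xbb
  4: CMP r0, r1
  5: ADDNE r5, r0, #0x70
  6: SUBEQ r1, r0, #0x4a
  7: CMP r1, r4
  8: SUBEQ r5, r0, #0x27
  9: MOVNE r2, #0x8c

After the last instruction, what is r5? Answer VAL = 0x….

0: ✓ CMP  NZCV=1000
1: · SUBPL
2: ✓ ADDCC  r0←0xc5
3: · MOVVS
4: ✓ CMP  NZCV=0011
5: ✓ ADDNE  r5←0x35
6: · SUBEQ
7: ✓ CMP  NZCV=1001
8: · SUBEQ
9: ✓ MOVNE  r2←0x8c

VAL = 0x35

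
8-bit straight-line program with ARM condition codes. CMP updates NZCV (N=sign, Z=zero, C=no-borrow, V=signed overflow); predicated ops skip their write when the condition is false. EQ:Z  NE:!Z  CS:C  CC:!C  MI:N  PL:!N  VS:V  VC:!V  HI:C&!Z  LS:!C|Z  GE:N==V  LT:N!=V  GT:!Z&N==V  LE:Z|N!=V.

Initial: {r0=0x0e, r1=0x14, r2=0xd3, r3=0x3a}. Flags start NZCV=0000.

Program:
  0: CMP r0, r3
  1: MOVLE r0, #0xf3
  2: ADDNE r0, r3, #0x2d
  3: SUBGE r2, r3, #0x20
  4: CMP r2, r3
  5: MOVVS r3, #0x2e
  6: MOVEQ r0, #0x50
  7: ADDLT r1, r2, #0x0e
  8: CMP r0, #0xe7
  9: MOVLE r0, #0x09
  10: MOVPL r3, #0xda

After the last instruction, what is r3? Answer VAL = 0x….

[0] flags=1000 → (cmp)
[1] flags=1000 LE?T → r0=0xf3
[2] flags=1000 NE?T → r0=0x67
[3] flags=1000 GE?F → skip
[4] flags=1010 → (cmp)
[5] flags=1010 VS?F → skip
[6] flags=1010 EQ?F → skip
[7] flags=1010 LT?T → r1=0xe1
[8] flags=1001 → (cmp)
[9] flags=1001 LE?F → skip
[10] flags=1001 PL?F → skip

VAL = 0x3a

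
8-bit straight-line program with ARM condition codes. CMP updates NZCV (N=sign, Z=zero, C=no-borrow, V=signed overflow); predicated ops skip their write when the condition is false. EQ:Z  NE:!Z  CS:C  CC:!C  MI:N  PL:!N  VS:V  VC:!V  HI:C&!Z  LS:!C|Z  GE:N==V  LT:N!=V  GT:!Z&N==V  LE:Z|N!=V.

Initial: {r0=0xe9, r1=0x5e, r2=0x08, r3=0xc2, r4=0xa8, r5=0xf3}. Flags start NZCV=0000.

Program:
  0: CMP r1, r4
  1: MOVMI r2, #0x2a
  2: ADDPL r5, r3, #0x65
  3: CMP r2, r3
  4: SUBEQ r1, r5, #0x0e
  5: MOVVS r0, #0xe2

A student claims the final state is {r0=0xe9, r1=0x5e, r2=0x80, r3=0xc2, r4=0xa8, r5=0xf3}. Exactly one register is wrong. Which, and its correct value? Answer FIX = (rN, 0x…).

FIX = (r2, 0x2a)

[0] flags=1001 → (cmp)
[1] flags=1001 MI?T → r2=0x2a
[2] flags=1001 PL?F → skip
[3] flags=0000 → (cmp)
[4] flags=0000 EQ?F → skip
[5] flags=0000 VS?F → skip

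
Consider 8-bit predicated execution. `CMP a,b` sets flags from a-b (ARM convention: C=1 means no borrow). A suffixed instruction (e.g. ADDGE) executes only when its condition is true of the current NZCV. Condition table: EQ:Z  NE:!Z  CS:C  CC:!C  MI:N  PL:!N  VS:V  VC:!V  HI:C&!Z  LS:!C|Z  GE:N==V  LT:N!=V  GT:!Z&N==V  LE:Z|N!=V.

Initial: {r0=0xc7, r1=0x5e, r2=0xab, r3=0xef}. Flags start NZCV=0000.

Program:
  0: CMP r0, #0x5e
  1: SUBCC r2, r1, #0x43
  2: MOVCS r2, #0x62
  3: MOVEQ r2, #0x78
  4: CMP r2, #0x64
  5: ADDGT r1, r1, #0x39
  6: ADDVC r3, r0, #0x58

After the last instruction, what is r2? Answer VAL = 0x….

VAL = 0x62

0: ✓ CMP  NZCV=0011
1: · SUBCC
2: ✓ MOVCS  r2←0x62
3: · MOVEQ
4: ✓ CMP  NZCV=1000
5: · ADDGT
6: ✓ ADDVC  r3←0x1f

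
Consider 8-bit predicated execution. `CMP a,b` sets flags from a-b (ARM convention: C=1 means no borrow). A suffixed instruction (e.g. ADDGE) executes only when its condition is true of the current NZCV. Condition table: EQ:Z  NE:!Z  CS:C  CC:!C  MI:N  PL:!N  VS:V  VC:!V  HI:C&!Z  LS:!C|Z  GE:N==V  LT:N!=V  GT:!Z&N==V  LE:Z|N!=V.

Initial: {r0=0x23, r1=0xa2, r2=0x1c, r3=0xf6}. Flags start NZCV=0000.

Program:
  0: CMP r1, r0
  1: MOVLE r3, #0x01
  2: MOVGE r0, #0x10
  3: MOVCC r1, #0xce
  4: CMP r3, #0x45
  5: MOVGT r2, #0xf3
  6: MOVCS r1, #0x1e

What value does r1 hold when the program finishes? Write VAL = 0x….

VAL = 0xa2

0: ✓ CMP  NZCV=0011
1: ✓ MOVLE  r3←0x01
2: · MOVGE
3: · MOVCC
4: ✓ CMP  NZCV=1000
5: · MOVGT
6: · MOVCS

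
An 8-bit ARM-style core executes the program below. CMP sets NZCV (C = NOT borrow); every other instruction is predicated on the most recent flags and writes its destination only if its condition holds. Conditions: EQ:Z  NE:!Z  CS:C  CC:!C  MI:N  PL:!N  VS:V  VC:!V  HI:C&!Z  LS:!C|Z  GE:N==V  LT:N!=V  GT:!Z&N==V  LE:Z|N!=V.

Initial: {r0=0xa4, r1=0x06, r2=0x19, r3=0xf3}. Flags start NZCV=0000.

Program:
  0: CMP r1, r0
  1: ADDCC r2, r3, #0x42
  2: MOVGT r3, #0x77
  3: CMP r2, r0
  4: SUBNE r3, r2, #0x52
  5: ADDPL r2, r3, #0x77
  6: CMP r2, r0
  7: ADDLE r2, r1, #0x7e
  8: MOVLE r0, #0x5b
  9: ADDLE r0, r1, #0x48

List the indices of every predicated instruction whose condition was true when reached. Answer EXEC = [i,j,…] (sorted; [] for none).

0: ✓ CMP  NZCV=0000
1: ✓ ADDCC  r2←0x35
2: ✓ MOVGT  r3←0x77
3: ✓ CMP  NZCV=1001
4: ✓ SUBNE  r3←0xe3
5: · ADDPL
6: ✓ CMP  NZCV=1001
7: · ADDLE
8: · MOVLE
9: · ADDLE

EXEC = [1,2,4]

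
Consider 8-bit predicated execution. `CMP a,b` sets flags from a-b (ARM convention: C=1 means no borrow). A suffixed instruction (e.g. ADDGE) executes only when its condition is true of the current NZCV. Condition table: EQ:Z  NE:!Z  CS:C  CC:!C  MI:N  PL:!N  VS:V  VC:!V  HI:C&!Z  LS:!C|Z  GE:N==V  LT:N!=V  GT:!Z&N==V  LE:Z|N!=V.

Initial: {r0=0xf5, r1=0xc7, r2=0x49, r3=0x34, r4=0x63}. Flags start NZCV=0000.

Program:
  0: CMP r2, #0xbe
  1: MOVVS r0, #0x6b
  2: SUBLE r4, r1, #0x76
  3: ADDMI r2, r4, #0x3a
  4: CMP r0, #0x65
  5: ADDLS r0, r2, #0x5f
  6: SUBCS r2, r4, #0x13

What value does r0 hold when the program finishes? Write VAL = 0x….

0: ✓ CMP  NZCV=1001
1: ✓ MOVVS  r0←0x6b
2: · SUBLE
3: ✓ ADDMI  r2←0x9d
4: ✓ CMP  NZCV=0010
5: · ADDLS
6: ✓ SUBCS  r2←0x50

VAL = 0x6b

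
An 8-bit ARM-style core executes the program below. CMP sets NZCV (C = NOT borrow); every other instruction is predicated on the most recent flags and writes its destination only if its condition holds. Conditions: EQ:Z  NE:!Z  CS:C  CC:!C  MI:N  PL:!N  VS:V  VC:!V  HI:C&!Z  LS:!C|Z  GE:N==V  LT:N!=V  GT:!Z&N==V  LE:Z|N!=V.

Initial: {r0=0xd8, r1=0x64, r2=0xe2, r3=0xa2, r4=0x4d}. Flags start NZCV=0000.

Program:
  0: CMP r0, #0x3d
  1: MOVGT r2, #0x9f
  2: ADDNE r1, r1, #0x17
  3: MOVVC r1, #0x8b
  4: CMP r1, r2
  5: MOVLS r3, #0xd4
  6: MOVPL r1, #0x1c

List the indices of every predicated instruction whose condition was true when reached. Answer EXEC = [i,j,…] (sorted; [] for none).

0: ✓ CMP  NZCV=1010
1: · MOVGT
2: ✓ ADDNE  r1←0x7b
3: ✓ MOVVC  r1←0x8b
4: ✓ CMP  NZCV=1000
5: ✓ MOVLS  r3←0xd4
6: · MOVPL

EXEC = [2,3,5]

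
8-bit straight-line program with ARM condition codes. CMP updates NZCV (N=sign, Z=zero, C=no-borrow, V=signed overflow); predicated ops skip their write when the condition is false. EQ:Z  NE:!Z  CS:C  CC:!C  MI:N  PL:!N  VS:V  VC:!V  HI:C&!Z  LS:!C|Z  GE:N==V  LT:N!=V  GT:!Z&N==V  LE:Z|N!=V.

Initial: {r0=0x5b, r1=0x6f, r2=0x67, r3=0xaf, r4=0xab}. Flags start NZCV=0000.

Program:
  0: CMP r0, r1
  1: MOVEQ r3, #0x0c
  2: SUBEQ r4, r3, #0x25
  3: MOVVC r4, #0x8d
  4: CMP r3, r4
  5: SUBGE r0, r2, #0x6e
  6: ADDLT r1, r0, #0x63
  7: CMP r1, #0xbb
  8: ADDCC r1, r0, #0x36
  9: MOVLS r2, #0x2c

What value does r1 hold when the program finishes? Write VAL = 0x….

VAL = 0x2f

[0] flags=1000 → (cmp)
[1] flags=1000 EQ?F → skip
[2] flags=1000 EQ?F → skip
[3] flags=1000 VC?T → r4=0x8d
[4] flags=0010 → (cmp)
[5] flags=0010 GE?T → r0=0xf9
[6] flags=0010 LT?F → skip
[7] flags=1001 → (cmp)
[8] flags=1001 CC?T → r1=0x2f
[9] flags=1001 LS?T → r2=0x2c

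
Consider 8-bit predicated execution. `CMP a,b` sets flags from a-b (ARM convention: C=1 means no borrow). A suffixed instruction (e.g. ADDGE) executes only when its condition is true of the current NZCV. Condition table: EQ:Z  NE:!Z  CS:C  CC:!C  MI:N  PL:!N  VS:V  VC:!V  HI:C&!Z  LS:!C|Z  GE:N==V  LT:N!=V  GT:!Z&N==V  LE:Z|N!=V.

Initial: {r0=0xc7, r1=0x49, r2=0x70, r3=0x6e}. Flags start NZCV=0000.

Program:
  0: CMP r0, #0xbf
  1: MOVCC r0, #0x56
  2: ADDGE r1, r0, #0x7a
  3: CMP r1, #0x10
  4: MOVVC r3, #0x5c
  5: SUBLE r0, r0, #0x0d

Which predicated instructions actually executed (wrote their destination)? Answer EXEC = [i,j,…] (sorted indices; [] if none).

0: ✓ CMP  NZCV=0010
1: · MOVCC
2: ✓ ADDGE  r1←0x41
3: ✓ CMP  NZCV=0010
4: ✓ MOVVC  r3←0x5c
5: · SUBLE

EXEC = [2,4]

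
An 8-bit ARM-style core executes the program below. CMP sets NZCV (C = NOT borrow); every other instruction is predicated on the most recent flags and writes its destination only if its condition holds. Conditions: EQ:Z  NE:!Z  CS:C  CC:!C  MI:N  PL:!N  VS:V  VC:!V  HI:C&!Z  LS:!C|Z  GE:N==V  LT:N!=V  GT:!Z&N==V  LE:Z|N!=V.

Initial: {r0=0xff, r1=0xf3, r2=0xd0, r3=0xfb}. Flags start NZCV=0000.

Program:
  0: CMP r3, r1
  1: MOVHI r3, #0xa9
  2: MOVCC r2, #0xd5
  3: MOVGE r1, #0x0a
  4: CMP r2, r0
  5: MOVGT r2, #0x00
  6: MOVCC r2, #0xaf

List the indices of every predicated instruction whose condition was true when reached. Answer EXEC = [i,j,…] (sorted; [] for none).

0: ✓ CMP  NZCV=0010
1: ✓ MOVHI  r3←0xa9
2: · MOVCC
3: ✓ MOVGE  r1←0x0a
4: ✓ CMP  NZCV=1000
5: · MOVGT
6: ✓ MOVCC  r2←0xaf

EXEC = [1,3,6]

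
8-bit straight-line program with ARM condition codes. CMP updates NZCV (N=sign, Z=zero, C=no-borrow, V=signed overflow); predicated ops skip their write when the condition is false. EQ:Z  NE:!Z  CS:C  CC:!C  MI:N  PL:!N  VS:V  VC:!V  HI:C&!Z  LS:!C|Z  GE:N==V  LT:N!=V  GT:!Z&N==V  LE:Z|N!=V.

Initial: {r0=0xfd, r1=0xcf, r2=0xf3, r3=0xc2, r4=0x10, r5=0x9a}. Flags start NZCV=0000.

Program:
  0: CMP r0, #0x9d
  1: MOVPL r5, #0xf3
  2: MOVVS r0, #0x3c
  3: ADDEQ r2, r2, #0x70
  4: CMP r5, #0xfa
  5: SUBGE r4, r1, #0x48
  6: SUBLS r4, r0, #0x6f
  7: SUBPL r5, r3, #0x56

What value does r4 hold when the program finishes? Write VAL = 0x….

0: ✓ CMP  NZCV=0010
1: ✓ MOVPL  r5←0xf3
2: · MOVVS
3: · ADDEQ
4: ✓ CMP  NZCV=1000
5: · SUBGE
6: ✓ SUBLS  r4←0x8e
7: · SUBPL

VAL = 0x8e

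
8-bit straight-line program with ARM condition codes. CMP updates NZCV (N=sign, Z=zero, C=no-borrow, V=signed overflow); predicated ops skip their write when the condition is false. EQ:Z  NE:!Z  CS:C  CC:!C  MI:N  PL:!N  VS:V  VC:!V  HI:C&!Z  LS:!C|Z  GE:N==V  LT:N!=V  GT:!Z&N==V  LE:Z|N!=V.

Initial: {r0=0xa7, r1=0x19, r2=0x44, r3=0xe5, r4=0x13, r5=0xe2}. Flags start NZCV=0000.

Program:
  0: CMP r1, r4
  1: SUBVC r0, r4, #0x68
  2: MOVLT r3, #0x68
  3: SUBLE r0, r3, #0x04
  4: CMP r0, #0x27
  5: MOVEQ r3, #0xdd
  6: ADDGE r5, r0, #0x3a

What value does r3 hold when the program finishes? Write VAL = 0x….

VAL = 0xe5

0: ✓ CMP  NZCV=0010
1: ✓ SUBVC  r0←0xab
2: · MOVLT
3: · SUBLE
4: ✓ CMP  NZCV=1010
5: · MOVEQ
6: · ADDGE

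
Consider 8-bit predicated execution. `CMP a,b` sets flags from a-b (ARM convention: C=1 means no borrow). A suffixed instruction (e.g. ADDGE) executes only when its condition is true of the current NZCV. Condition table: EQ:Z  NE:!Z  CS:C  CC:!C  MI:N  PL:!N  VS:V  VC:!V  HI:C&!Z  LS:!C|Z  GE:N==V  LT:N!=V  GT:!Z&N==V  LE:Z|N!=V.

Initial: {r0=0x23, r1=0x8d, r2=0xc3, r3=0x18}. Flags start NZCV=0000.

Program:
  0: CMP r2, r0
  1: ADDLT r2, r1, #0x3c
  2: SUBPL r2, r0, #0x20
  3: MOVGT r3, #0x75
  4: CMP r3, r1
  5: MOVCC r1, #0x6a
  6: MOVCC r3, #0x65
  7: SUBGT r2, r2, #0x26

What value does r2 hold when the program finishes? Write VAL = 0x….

VAL = 0xa3

0: ✓ CMP  NZCV=1010
1: ✓ ADDLT  r2←0xc9
2: · SUBPL
3: · MOVGT
4: ✓ CMP  NZCV=1001
5: ✓ MOVCC  r1←0x6a
6: ✓ MOVCC  r3←0x65
7: ✓ SUBGT  r2←0xa3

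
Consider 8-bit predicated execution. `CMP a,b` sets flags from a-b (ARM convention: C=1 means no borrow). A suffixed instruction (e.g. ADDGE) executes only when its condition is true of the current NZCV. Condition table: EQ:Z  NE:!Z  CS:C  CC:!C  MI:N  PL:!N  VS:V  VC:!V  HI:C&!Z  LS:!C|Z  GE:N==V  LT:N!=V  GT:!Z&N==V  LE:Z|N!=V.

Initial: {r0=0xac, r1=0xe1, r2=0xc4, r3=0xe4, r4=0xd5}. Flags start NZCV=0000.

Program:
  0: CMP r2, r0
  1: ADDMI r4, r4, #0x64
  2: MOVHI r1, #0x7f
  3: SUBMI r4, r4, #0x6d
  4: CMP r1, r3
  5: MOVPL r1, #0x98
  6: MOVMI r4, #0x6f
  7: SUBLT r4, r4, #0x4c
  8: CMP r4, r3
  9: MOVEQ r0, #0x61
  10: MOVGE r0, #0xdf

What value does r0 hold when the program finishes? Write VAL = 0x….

VAL = 0xdf

[0] flags=0010 → (cmp)
[1] flags=0010 MI?F → skip
[2] flags=0010 HI?T → r1=0x7f
[3] flags=0010 MI?F → skip
[4] flags=1001 → (cmp)
[5] flags=1001 PL?F → skip
[6] flags=1001 MI?T → r4=0x6f
[7] flags=1001 LT?F → skip
[8] flags=1001 → (cmp)
[9] flags=1001 EQ?F → skip
[10] flags=1001 GE?T → r0=0xdf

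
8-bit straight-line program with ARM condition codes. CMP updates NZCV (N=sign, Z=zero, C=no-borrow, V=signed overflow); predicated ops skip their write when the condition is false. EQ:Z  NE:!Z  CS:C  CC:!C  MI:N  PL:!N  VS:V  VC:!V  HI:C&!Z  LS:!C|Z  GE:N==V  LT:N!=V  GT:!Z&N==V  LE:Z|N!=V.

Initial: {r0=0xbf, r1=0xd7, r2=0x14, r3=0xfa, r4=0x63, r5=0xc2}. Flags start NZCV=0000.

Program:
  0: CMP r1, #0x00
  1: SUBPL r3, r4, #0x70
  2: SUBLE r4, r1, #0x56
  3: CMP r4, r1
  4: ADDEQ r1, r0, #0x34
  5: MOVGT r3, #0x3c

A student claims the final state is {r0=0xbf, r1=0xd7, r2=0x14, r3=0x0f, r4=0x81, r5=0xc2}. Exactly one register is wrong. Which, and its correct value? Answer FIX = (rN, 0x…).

[0] flags=1010 → (cmp)
[1] flags=1010 PL?F → skip
[2] flags=1010 LE?T → r4=0x81
[3] flags=1000 → (cmp)
[4] flags=1000 EQ?F → skip
[5] flags=1000 GT?F → skip

FIX = (r3, 0xfa)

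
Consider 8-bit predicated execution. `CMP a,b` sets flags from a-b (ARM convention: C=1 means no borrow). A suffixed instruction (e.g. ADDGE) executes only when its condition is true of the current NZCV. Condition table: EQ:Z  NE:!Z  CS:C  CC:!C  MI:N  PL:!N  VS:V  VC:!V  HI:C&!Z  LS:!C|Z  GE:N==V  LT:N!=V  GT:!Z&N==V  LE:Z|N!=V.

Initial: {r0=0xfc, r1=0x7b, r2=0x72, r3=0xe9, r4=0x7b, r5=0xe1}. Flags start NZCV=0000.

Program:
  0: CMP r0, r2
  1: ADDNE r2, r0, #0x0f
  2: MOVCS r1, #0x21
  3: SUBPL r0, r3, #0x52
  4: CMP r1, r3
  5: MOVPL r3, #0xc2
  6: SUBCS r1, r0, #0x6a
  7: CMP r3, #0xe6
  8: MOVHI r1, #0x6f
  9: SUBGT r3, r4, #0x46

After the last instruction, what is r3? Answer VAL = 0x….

0: ✓ CMP  NZCV=1010
1: ✓ ADDNE  r2←0x0b
2: ✓ MOVCS  r1←0x21
3: · SUBPL
4: ✓ CMP  NZCV=0000
5: ✓ MOVPL  r3←0xc2
6: · SUBCS
7: ✓ CMP  NZCV=1000
8: · MOVHI
9: · SUBGT

VAL = 0xc2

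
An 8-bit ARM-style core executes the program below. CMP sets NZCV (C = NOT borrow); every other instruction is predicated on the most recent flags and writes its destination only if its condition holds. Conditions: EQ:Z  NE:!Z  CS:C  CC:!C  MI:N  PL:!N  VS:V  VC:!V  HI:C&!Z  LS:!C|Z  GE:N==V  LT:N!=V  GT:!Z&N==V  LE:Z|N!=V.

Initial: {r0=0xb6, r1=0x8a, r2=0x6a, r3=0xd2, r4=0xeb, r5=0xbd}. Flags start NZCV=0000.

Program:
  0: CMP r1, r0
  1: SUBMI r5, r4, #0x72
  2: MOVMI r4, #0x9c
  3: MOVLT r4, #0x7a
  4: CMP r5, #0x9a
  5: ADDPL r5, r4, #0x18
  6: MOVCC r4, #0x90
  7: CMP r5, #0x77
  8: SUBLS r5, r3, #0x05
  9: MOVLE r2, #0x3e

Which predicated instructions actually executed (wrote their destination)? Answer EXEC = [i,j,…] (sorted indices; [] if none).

EXEC = [1,2,3,6]

[0] flags=1000 → (cmp)
[1] flags=1000 MI?T → r5=0x79
[2] flags=1000 MI?T → r4=0x9c
[3] flags=1000 LT?T → r4=0x7a
[4] flags=1001 → (cmp)
[5] flags=1001 PL?F → skip
[6] flags=1001 CC?T → r4=0x90
[7] flags=0010 → (cmp)
[8] flags=0010 LS?F → skip
[9] flags=0010 LE?F → skip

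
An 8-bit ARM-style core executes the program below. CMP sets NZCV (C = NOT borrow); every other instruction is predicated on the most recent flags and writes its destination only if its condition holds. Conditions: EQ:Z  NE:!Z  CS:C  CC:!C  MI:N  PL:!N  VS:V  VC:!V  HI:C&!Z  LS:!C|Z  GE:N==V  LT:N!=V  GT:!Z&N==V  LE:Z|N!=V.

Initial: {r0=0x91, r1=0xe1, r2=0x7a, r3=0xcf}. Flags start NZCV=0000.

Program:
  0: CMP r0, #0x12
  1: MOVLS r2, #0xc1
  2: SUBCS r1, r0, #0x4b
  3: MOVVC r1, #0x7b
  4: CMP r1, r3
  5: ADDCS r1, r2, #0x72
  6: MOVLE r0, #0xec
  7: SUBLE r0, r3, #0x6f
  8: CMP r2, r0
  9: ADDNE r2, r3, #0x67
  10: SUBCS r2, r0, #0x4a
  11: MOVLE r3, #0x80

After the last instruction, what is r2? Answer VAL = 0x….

[0] flags=0011 → (cmp)
[1] flags=0011 LS?F → skip
[2] flags=0011 CS?T → r1=0x46
[3] flags=0011 VC?F → skip
[4] flags=0000 → (cmp)
[5] flags=0000 CS?F → skip
[6] flags=0000 LE?F → skip
[7] flags=0000 LE?F → skip
[8] flags=1001 → (cmp)
[9] flags=1001 NE?T → r2=0x36
[10] flags=1001 CS?F → skip
[11] flags=1001 LE?F → skip

VAL = 0x36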